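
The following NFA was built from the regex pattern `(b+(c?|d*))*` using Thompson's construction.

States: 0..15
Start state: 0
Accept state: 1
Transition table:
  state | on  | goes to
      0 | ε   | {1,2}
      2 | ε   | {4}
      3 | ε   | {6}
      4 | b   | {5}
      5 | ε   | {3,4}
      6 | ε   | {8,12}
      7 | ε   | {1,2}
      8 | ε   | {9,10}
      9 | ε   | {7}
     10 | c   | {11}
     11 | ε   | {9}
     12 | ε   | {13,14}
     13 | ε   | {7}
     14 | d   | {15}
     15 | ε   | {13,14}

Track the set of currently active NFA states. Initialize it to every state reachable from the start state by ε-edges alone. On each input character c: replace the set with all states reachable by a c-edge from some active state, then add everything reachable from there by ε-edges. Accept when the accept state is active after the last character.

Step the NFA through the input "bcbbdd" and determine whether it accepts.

initial (ε-close {0}): {0,1,2,4}
'b' @ 1: {1,2,3,4,5,6,7,8,9,10,12,13,14}  (accept∈set)
'c' @ 2: {1,2,4,7,9,11}  (accept∈set)
'b' @ 3: {1,2,3,4,5,6,7,8,9,10,12,13,14}  (accept∈set)
'b' @ 4: {1,2,3,4,5,6,7,8,9,10,12,13,14}  (accept∈set)
'd' @ 5: {1,2,4,7,13,14,15}  (accept∈set)
'd' @ 6: {1,2,4,7,13,14,15}  (accept∈set)
final: {1,2,4,7,13,14,15}; accept 1 in set

Answer: ACCEPT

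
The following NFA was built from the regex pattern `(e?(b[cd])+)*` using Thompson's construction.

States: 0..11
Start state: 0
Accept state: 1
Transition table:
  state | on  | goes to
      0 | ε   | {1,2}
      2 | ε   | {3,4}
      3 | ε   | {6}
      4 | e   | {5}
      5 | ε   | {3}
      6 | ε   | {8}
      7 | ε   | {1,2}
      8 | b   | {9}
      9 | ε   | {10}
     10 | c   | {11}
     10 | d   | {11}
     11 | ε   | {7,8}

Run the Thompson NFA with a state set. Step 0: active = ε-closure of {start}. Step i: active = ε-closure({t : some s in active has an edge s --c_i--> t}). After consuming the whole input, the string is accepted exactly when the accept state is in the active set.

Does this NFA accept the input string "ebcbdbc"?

Answer: ACCEPT

Trace:
start: ε-closure({0}) = {0,1,2,3,4,6,8}
'e' @ 1: {3,5,6,8}
'b' @ 2: {9,10}
'c' @ 3: {1,2,3,4,6,7,8,11}  (accept∈set)
'b' @ 4: {9,10}
'd' @ 5: {1,2,3,4,6,7,8,11}  (accept∈set)
'b' @ 6: {9,10}
'c' @ 7: {1,2,3,4,6,7,8,11}  (accept∈set)
end set {1,2,3,4,6,7,8,11} — state 1 in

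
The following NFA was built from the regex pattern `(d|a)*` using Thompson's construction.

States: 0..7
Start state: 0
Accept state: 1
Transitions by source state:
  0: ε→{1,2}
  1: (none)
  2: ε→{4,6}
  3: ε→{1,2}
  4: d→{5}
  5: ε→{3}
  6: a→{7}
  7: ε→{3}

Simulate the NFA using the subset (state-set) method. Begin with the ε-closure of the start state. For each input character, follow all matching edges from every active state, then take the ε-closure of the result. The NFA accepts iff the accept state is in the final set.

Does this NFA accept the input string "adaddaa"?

start: ε-closure({0}) = {0,1,2,4,6}
'a' @ 1: {1,2,3,4,6,7}  [accepting]
'd' @ 2: {1,2,3,4,5,6}  [accepting]
'a' @ 3: {1,2,3,4,6,7}  [accepting]
'd' @ 4: {1,2,3,4,5,6}  [accepting]
'd' @ 5: {1,2,3,4,5,6}  [accepting]
'a' @ 6: {1,2,3,4,6,7}  [accepting]
'a' @ 7: {1,2,3,4,6,7}  [accepting]
final: {1,2,3,4,6,7}; accept 1 in set

Answer: ACCEPT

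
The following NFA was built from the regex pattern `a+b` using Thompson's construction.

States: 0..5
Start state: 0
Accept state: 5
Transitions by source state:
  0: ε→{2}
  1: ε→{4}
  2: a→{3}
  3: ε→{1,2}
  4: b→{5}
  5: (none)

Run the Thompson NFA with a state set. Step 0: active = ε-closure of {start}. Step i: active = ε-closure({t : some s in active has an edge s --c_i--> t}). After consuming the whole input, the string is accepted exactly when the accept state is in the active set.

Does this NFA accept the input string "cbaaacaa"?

start: ε-closure({0}) = {0,2}
'c' @ 1: {}  — dead — no transitions
rest 'baaacaa' ignored (set empty)
after full input: {}  (accept=5 not in)

Answer: REJECT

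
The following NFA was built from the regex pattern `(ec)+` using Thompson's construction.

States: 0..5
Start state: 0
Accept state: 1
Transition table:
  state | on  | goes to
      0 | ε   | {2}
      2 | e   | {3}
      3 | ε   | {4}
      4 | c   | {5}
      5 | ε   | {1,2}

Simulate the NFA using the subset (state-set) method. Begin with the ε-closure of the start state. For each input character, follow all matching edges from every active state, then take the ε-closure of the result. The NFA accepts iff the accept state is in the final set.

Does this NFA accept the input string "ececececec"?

initial (ε-close {0}): {0,2}
'e' @ 1: {3,4}
'c' @ 2: {1,2,5}  (accept∈set)
'e' @ 3: {3,4}
'c' @ 4: {1,2,5}  (accept∈set)
'e' @ 5: {3,4}
'c' @ 6: {1,2,5}  (accept∈set)
'e' @ 7: {3,4}
'c' @ 8: {1,2,5}  (accept∈set)
'e' @ 9: {3,4}
'c' @ 10: {1,2,5}  (accept∈set)
end set {1,2,5} — state 1 in

Answer: ACCEPT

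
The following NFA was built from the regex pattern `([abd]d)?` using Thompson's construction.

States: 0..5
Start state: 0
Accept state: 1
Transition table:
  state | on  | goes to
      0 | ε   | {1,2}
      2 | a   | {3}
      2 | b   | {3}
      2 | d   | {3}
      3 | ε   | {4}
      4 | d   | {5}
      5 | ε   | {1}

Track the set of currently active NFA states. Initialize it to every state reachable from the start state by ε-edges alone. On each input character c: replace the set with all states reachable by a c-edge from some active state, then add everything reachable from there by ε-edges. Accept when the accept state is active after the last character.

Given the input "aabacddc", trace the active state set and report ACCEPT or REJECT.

Answer: REJECT

Derivation:
start: ε-closure({0}) = {0,1,2}
'a' @ 1: {3,4}
'a' @ 2: {}  — dead — no transitions
rest 'bacddc' ignored (set empty)
after full input: {}  (accept=1 not in)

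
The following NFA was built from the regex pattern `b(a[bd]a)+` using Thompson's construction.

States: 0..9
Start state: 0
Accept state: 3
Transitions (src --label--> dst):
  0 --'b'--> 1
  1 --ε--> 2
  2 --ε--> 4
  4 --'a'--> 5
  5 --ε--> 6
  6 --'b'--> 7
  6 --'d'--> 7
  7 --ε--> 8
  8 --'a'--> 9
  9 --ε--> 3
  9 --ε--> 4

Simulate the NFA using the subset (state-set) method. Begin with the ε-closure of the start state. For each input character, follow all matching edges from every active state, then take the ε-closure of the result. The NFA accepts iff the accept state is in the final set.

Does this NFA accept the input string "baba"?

S₀ = ε-closure({0}) = {0}
'b' @ 1: {1,2,4}
'a' @ 2: {5,6}
'b' @ 3: {7,8}
'a' @ 4: {3,4,9}  ✓accept
final: {3,4,9}; accept 3 in set

Answer: ACCEPT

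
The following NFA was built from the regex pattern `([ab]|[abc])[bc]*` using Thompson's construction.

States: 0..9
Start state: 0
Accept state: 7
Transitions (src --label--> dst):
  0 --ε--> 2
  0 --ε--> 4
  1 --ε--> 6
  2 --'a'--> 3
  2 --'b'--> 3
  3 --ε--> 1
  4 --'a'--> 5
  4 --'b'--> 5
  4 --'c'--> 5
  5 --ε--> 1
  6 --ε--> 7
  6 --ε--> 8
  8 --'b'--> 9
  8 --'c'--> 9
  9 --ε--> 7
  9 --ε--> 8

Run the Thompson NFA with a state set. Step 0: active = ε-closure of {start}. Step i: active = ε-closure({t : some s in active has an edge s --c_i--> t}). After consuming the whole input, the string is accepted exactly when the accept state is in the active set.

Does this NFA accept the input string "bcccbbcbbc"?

Answer: ACCEPT

Derivation:
start: ε-closure({0}) = {0,2,4}
'b' @ 1: {1,3,5,6,7,8}  ✓accept
'c' @ 2: {7,8,9}  ✓accept
'c' @ 3: {7,8,9}  ✓accept
'c' @ 4: {7,8,9}  ✓accept
'b' @ 5: {7,8,9}  ✓accept
'b' @ 6: {7,8,9}  ✓accept
'c' @ 7: {7,8,9}  ✓accept
'b' @ 8: {7,8,9}  ✓accept
'b' @ 9: {7,8,9}  ✓accept
'c' @ 10: {7,8,9}  ✓accept
final: {7,8,9}; accept 7 in set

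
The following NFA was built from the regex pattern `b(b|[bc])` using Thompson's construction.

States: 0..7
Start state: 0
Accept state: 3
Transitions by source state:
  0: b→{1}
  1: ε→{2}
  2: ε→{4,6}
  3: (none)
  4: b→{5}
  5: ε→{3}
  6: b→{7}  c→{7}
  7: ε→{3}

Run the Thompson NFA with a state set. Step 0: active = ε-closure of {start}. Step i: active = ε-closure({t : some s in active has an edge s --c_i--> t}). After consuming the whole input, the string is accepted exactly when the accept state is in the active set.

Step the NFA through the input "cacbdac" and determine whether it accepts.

start: ε-closure({0}) = {0}
'c' @ 1: {}  — state set empty
rest 'acbdac' ignored (set empty)
end set {} — state 3 not in

Answer: REJECT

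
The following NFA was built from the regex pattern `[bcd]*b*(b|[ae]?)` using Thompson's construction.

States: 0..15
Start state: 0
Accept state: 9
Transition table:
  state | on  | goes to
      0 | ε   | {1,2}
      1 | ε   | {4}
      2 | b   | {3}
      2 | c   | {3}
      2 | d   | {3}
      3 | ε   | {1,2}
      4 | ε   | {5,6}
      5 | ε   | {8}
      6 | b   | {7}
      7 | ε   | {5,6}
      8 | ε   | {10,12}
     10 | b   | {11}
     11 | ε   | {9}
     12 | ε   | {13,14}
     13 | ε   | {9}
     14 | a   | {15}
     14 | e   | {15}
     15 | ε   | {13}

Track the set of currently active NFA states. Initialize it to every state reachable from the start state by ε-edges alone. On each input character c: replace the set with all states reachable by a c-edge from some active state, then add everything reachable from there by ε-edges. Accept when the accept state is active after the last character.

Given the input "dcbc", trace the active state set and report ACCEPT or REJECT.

S₀ = ε-closure({0}) = {0,1,2,4,5,6,8,9,10,12,13,14}
'd' @ 1: {1,2,3,4,5,6,8,9,10,12,13,14}  ✓accept
'c' @ 2: {1,2,3,4,5,6,8,9,10,12,13,14}  ✓accept
'b' @ 3: {1,2,3,4,5,6,7,8,9,10,11,12,13,14}  ✓accept
'c' @ 4: {1,2,3,4,5,6,8,9,10,12,13,14}  ✓accept
end set {1,2,3,4,5,6,8,9,10,12,13,14} — state 9 in

Answer: ACCEPT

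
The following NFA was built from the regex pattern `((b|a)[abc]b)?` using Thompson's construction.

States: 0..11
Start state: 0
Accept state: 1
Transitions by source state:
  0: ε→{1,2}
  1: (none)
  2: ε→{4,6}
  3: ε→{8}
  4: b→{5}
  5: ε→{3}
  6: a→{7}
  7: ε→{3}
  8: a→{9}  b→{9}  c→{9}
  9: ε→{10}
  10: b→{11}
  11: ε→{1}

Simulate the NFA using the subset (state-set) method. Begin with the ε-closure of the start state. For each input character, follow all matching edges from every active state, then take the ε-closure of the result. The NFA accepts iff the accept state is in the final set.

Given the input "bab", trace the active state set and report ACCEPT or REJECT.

Answer: ACCEPT

Trace:
initial (ε-close {0}): {0,1,2,4,6}
'b' @ 1: {3,5,8}
'a' @ 2: {9,10}
'b' @ 3: {1,11}  [accepting]
after full input: {1,11}  (accept=1 in)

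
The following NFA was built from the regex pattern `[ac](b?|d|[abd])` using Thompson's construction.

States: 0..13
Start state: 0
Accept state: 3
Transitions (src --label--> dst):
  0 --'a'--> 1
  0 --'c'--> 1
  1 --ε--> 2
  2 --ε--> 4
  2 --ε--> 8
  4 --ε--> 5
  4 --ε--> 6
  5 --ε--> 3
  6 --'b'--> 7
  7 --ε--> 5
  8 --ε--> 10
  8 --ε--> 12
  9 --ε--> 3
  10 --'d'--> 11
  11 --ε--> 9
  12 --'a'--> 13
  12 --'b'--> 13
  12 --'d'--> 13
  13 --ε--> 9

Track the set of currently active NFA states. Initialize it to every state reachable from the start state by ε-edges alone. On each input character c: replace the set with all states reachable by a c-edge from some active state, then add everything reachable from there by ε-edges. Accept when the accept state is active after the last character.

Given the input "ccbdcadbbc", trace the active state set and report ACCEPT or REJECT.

S₀ = ε-closure({0}) = {0}
'c' @ 1: {1,2,3,4,5,6,8,10,12}  ✓accept
'c' @ 2: {}  — dead — no transitions
rest 'bdcadbbc' ignored (set empty)
end set {} — state 3 not in

Answer: REJECT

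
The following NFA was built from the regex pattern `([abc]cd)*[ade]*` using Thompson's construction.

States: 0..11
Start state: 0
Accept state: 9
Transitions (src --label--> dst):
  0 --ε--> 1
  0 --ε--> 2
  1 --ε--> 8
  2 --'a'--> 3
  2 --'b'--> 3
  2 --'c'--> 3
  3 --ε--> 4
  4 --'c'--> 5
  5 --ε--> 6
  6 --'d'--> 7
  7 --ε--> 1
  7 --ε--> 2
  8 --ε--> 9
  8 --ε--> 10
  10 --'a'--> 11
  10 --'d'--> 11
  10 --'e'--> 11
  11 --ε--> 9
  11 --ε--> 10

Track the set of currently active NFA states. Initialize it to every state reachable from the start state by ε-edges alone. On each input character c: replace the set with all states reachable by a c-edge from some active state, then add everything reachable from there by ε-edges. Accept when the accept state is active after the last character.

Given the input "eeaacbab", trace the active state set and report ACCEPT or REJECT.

start: ε-closure({0}) = {0,1,2,8,9,10}
'e' @ 1: {9,10,11}  (accept∈set)
'e' @ 2: {9,10,11}  (accept∈set)
'a' @ 3: {9,10,11}  (accept∈set)
'a' @ 4: {9,10,11}  (accept∈set)
'c' @ 5: {}  — state set empty
rest 'bab' ignored (set empty)
final: {}; accept 9 not in set

Answer: REJECT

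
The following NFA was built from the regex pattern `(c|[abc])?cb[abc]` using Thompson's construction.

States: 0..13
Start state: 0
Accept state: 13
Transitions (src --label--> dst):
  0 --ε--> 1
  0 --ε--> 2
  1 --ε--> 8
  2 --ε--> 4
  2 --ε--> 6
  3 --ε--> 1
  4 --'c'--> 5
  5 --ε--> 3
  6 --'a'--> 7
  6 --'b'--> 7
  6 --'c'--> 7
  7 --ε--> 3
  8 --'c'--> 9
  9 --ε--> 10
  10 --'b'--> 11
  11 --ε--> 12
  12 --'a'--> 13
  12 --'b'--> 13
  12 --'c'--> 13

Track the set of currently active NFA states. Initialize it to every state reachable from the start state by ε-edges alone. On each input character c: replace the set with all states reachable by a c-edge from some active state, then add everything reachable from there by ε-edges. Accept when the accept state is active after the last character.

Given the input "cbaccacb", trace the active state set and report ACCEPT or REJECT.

Answer: REJECT

Derivation:
initial (ε-close {0}): {0,1,2,4,6,8}
'c' @ 1: {1,3,5,7,8,9,10}
'b' @ 2: {11,12}
'a' @ 3: {13}  (accept∈set)
'c' @ 4: {}  — dead — no transitions
rest 'cacb' ignored (set empty)
after full input: {}  (accept=13 not in)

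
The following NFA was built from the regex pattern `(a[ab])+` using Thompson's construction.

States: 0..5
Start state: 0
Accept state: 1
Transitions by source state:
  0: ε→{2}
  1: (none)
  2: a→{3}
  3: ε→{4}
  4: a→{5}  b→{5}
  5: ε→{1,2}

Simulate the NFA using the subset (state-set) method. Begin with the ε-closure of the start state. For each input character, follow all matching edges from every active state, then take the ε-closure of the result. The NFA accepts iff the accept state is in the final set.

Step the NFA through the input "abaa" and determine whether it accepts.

S₀ = ε-closure({0}) = {0,2}
'a' @ 1: {3,4}
'b' @ 2: {1,2,5}  (accept∈set)
'a' @ 3: {3,4}
'a' @ 4: {1,2,5}  (accept∈set)
final: {1,2,5}; accept 1 in set

Answer: ACCEPT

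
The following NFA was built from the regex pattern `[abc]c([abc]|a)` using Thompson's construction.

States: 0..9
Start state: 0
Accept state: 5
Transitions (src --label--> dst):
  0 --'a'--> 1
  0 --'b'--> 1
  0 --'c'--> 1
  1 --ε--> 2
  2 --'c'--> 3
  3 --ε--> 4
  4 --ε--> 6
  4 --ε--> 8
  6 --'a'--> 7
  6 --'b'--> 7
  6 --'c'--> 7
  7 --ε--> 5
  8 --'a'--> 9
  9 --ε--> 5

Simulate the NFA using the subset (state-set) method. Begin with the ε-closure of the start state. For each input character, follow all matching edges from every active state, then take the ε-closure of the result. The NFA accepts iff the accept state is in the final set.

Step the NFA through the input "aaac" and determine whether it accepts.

S₀ = ε-closure({0}) = {0}
'a' @ 1: {1,2}
'a' @ 2: {}  — state set empty
rest 'ac' ignored (set empty)
final: {}; accept 5 not in set

Answer: REJECT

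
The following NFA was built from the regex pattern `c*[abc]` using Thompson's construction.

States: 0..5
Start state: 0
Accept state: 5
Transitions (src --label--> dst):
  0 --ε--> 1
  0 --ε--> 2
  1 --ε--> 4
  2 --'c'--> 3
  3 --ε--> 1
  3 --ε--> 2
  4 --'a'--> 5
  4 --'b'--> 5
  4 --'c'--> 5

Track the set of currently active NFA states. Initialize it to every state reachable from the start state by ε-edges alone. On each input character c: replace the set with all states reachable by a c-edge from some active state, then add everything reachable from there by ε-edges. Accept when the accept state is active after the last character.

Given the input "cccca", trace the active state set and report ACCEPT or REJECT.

Answer: ACCEPT

Derivation:
S₀ = ε-closure({0}) = {0,1,2,4}
'c' @ 1: {1,2,3,4,5}  ✓accept
'c' @ 2: {1,2,3,4,5}  ✓accept
'c' @ 3: {1,2,3,4,5}  ✓accept
'c' @ 4: {1,2,3,4,5}  ✓accept
'a' @ 5: {5}  ✓accept
after full input: {5}  (accept=5 in)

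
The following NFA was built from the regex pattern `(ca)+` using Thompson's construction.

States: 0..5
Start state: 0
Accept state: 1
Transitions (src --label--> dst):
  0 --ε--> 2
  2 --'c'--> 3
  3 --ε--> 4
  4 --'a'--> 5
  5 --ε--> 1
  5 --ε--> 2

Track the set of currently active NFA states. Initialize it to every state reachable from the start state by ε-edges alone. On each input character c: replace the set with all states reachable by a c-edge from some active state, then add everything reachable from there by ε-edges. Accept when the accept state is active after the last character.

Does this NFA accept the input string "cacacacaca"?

Answer: ACCEPT

Trace:
S₀ = ε-closure({0}) = {0,2}
'c' @ 1: {3,4}
'a' @ 2: {1,2,5}  (accept∈set)
'c' @ 3: {3,4}
'a' @ 4: {1,2,5}  (accept∈set)
'c' @ 5: {3,4}
'a' @ 6: {1,2,5}  (accept∈set)
'c' @ 7: {3,4}
'a' @ 8: {1,2,5}  (accept∈set)
'c' @ 9: {3,4}
'a' @ 10: {1,2,5}  (accept∈set)
end set {1,2,5} — state 1 in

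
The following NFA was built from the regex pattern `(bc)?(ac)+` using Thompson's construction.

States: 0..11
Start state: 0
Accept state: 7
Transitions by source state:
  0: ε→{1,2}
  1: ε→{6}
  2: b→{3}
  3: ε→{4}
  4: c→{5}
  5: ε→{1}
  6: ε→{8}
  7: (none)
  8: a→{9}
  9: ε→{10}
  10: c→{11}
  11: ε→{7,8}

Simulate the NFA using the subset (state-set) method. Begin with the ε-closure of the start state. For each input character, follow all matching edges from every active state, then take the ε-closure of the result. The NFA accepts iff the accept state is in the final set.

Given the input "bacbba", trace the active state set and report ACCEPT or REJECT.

Answer: REJECT

Derivation:
initial (ε-close {0}): {0,1,2,6,8}
'b' @ 1: {3,4}
'a' @ 2: {}  — state set empty
rest 'cbba' ignored (set empty)
end set {} — state 7 not in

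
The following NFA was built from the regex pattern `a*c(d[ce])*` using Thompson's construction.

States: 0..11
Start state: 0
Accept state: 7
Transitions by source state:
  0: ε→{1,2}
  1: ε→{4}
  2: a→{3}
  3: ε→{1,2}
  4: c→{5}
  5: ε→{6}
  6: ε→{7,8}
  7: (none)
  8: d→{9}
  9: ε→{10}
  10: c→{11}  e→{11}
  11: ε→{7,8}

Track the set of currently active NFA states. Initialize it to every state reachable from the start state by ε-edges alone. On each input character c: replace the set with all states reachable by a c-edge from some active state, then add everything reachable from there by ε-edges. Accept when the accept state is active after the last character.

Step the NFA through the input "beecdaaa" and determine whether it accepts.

Answer: REJECT

Trace:
S₀ = ε-closure({0}) = {0,1,2,4}
'b' @ 1: {}  — state set empty
rest 'eecdaaa' ignored (set empty)
after full input: {}  (accept=7 not in)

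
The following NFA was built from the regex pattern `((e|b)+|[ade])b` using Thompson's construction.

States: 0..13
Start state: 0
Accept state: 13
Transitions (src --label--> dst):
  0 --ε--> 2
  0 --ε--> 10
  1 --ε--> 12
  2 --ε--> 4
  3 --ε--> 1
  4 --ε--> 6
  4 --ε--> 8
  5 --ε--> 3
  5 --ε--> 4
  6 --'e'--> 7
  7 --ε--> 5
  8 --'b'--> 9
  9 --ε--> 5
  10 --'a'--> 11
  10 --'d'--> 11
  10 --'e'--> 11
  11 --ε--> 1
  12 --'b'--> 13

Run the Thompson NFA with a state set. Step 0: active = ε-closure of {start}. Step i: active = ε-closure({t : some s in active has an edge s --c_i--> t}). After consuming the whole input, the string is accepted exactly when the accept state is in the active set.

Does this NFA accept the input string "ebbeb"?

S₀ = ε-closure({0}) = {0,2,4,6,8,10}
'e' @ 1: {1,3,4,5,6,7,8,11,12}
'b' @ 2: {1,3,4,5,6,8,9,12,13}  (accept∈set)
'b' @ 3: {1,3,4,5,6,8,9,12,13}  (accept∈set)
'e' @ 4: {1,3,4,5,6,7,8,12}
'b' @ 5: {1,3,4,5,6,8,9,12,13}  (accept∈set)
after full input: {1,3,4,5,6,8,9,12,13}  (accept=13 in)

Answer: ACCEPT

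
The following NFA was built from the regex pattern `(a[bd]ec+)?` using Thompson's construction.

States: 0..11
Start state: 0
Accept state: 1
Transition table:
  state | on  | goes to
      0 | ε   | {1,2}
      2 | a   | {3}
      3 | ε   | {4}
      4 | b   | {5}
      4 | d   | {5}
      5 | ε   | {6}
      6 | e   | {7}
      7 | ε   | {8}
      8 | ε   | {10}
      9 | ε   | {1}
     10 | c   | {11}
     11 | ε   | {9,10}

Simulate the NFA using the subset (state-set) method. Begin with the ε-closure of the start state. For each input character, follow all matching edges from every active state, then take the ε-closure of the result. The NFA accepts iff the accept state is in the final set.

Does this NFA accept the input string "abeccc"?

Answer: ACCEPT

Trace:
initial (ε-close {0}): {0,1,2}
'a' @ 1: {3,4}
'b' @ 2: {5,6}
'e' @ 3: {7,8,10}
'c' @ 4: {1,9,10,11}  [accepting]
'c' @ 5: {1,9,10,11}  [accepting]
'c' @ 6: {1,9,10,11}  [accepting]
final: {1,9,10,11}; accept 1 in set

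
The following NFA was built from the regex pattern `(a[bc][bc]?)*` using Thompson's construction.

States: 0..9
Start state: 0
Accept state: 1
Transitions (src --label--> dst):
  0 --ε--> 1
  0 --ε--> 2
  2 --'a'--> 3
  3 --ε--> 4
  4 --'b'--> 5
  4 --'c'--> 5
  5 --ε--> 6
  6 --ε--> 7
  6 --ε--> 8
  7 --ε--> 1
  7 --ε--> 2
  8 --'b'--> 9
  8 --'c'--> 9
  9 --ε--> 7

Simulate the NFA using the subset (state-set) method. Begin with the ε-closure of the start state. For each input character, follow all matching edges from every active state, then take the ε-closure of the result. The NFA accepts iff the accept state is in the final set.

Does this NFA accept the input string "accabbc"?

Answer: REJECT

Derivation:
initial (ε-close {0}): {0,1,2}
'a' @ 1: {3,4}
'c' @ 2: {1,2,5,6,7,8}  ✓accept
'c' @ 3: {1,2,7,9}  ✓accept
'a' @ 4: {3,4}
'b' @ 5: {1,2,5,6,7,8}  ✓accept
'b' @ 6: {1,2,7,9}  ✓accept
'c' @ 7: {}  — state set empty
final: {}; accept 1 not in set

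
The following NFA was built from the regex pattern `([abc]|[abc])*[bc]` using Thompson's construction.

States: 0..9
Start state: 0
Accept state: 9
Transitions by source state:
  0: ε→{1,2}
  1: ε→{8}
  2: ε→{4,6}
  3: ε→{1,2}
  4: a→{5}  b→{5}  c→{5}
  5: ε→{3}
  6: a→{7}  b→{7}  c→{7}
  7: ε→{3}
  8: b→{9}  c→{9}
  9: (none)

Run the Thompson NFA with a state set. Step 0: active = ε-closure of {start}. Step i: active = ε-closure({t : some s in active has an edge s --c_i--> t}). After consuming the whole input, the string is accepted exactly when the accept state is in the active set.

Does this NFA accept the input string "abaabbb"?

Answer: ACCEPT

Derivation:
start: ε-closure({0}) = {0,1,2,4,6,8}
'a' @ 1: {1,2,3,4,5,6,7,8}
'b' @ 2: {1,2,3,4,5,6,7,8,9}  (accept∈set)
'a' @ 3: {1,2,3,4,5,6,7,8}
'a' @ 4: {1,2,3,4,5,6,7,8}
'b' @ 5: {1,2,3,4,5,6,7,8,9}  (accept∈set)
'b' @ 6: {1,2,3,4,5,6,7,8,9}  (accept∈set)
'b' @ 7: {1,2,3,4,5,6,7,8,9}  (accept∈set)
after full input: {1,2,3,4,5,6,7,8,9}  (accept=9 in)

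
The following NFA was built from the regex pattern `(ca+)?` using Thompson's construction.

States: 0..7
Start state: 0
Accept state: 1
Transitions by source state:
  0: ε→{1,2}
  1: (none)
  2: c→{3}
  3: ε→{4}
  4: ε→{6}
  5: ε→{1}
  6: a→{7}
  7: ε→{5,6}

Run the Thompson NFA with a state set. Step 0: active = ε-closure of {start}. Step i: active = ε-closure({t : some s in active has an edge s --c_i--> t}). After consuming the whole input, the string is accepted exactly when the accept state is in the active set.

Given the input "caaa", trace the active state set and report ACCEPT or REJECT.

initial (ε-close {0}): {0,1,2}
'c' @ 1: {3,4,6}
'a' @ 2: {1,5,6,7}  [accepting]
'a' @ 3: {1,5,6,7}  [accepting]
'a' @ 4: {1,5,6,7}  [accepting]
end set {1,5,6,7} — state 1 in

Answer: ACCEPT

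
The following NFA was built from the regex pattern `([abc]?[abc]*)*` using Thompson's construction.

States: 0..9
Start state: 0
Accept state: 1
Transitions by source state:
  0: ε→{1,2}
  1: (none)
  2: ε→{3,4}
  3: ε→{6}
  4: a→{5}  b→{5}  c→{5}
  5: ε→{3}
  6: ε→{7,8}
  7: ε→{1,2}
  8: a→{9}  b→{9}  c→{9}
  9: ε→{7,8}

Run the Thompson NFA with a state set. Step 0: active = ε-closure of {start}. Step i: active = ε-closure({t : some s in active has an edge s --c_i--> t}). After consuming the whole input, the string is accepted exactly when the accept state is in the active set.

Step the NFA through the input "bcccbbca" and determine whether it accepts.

S₀ = ε-closure({0}) = {0,1,2,3,4,6,7,8}
'b' @ 1: {1,2,3,4,5,6,7,8,9}  ✓accept
'c' @ 2: {1,2,3,4,5,6,7,8,9}  ✓accept
'c' @ 3: {1,2,3,4,5,6,7,8,9}  ✓accept
'c' @ 4: {1,2,3,4,5,6,7,8,9}  ✓accept
'b' @ 5: {1,2,3,4,5,6,7,8,9}  ✓accept
'b' @ 6: {1,2,3,4,5,6,7,8,9}  ✓accept
'c' @ 7: {1,2,3,4,5,6,7,8,9}  ✓accept
'a' @ 8: {1,2,3,4,5,6,7,8,9}  ✓accept
final: {1,2,3,4,5,6,7,8,9}; accept 1 in set

Answer: ACCEPT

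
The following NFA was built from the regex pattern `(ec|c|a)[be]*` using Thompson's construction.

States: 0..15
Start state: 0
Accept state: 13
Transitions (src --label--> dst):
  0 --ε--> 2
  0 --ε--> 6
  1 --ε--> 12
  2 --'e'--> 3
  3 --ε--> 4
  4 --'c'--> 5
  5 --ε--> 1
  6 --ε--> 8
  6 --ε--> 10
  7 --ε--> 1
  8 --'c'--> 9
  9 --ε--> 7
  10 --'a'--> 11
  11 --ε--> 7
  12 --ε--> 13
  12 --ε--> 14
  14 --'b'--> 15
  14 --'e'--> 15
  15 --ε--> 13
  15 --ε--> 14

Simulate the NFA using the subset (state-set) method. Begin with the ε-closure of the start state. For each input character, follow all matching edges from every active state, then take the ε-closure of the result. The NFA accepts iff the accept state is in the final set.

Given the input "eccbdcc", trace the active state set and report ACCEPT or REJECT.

S₀ = ε-closure({0}) = {0,2,6,8,10}
'e' @ 1: {3,4}
'c' @ 2: {1,5,12,13,14}  [accepting]
'c' @ 3: {}  — dead — no transitions
rest 'bdcc' ignored (set empty)
final: {}; accept 13 not in set

Answer: REJECT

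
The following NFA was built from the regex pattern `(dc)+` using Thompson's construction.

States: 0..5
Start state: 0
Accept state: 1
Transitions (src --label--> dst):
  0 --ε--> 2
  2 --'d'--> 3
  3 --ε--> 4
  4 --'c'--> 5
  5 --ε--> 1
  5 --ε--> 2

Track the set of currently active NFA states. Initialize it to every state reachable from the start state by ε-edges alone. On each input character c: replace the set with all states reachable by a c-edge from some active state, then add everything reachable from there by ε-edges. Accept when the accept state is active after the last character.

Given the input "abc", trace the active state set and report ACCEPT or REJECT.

start: ε-closure({0}) = {0,2}
'a' @ 1: {}  — no active states
rest 'bc' ignored (set empty)
after full input: {}  (accept=1 not in)

Answer: REJECT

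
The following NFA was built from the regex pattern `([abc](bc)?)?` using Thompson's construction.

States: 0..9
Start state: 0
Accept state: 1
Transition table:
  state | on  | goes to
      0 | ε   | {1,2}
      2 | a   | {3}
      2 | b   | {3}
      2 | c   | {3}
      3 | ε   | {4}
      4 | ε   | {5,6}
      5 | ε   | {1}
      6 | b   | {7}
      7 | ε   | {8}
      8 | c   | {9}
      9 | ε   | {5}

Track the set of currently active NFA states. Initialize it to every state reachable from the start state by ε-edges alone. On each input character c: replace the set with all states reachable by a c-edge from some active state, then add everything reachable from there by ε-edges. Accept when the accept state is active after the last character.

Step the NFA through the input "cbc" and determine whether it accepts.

start: ε-closure({0}) = {0,1,2}
'c' @ 1: {1,3,4,5,6}  ✓accept
'b' @ 2: {7,8}
'c' @ 3: {1,5,9}  ✓accept
after full input: {1,5,9}  (accept=1 in)

Answer: ACCEPT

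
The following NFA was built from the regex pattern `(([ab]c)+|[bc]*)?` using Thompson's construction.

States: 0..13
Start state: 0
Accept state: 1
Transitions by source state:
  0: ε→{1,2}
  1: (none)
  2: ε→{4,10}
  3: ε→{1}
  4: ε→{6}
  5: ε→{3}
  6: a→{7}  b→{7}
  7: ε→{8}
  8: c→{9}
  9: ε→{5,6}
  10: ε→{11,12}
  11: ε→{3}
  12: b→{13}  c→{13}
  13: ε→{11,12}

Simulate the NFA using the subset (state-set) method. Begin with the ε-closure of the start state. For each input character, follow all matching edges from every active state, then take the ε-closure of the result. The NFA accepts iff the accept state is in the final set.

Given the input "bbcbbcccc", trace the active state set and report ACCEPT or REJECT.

Answer: ACCEPT

Derivation:
S₀ = ε-closure({0}) = {0,1,2,3,4,6,10,11,12}
'b' @ 1: {1,3,7,8,11,12,13}  ✓accept
'b' @ 2: {1,3,11,12,13}  ✓accept
'c' @ 3: {1,3,11,12,13}  ✓accept
'b' @ 4: {1,3,11,12,13}  ✓accept
'b' @ 5: {1,3,11,12,13}  ✓accept
'c' @ 6: {1,3,11,12,13}  ✓accept
'c' @ 7: {1,3,11,12,13}  ✓accept
'c' @ 8: {1,3,11,12,13}  ✓accept
'c' @ 9: {1,3,11,12,13}  ✓accept
after full input: {1,3,11,12,13}  (accept=1 in)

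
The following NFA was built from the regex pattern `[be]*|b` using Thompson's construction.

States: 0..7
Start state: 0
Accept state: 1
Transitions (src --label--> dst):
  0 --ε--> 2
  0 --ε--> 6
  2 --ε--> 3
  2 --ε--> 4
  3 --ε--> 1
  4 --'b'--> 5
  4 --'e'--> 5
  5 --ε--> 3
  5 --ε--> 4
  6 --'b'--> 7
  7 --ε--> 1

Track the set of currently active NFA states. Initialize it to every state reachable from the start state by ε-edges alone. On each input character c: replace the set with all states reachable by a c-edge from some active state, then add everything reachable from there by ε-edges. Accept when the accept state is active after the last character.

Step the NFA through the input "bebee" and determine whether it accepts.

start: ε-closure({0}) = {0,1,2,3,4,6}
'b' @ 1: {1,3,4,5,7}  (accept∈set)
'e' @ 2: {1,3,4,5}  (accept∈set)
'b' @ 3: {1,3,4,5}  (accept∈set)
'e' @ 4: {1,3,4,5}  (accept∈set)
'e' @ 5: {1,3,4,5}  (accept∈set)
final: {1,3,4,5}; accept 1 in set

Answer: ACCEPT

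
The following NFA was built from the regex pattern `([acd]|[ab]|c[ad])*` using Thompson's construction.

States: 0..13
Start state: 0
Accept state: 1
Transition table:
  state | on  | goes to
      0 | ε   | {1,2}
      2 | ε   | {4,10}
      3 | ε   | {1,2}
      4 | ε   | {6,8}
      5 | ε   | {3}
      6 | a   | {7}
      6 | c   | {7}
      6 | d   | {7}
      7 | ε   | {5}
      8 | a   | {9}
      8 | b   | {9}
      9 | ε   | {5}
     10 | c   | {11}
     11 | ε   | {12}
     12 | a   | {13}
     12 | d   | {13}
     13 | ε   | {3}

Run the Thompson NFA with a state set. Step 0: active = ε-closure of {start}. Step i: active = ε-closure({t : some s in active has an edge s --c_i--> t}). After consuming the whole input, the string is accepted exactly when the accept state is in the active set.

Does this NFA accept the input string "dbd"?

initial (ε-close {0}): {0,1,2,4,6,8,10}
'd' @ 1: {1,2,3,4,5,6,7,8,10}  [accepting]
'b' @ 2: {1,2,3,4,5,6,8,9,10}  [accepting]
'd' @ 3: {1,2,3,4,5,6,7,8,10}  [accepting]
final: {1,2,3,4,5,6,7,8,10}; accept 1 in set

Answer: ACCEPT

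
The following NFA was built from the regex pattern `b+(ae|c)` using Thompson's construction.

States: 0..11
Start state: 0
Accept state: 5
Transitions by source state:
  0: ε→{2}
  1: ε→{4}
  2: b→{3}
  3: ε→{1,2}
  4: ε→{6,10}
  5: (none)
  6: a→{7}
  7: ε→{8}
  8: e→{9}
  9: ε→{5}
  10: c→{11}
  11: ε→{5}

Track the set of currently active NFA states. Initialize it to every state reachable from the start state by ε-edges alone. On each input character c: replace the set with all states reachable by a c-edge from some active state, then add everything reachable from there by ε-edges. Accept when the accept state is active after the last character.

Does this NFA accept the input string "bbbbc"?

Answer: ACCEPT

Trace:
S₀ = ε-closure({0}) = {0,2}
'b' @ 1: {1,2,3,4,6,10}
'b' @ 2: {1,2,3,4,6,10}
'b' @ 3: {1,2,3,4,6,10}
'b' @ 4: {1,2,3,4,6,10}
'c' @ 5: {5,11}  (accept∈set)
end set {5,11} — state 5 in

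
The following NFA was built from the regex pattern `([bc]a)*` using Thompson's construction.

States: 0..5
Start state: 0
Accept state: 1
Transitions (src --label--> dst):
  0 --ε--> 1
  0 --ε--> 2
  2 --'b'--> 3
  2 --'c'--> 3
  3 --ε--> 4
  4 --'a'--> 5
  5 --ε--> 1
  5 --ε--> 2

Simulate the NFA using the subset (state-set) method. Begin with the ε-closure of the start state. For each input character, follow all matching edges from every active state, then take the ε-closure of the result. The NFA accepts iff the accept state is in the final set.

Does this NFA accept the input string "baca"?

Answer: ACCEPT

Trace:
start: ε-closure({0}) = {0,1,2}
'b' @ 1: {3,4}
'a' @ 2: {1,2,5}  (accept∈set)
'c' @ 3: {3,4}
'a' @ 4: {1,2,5}  (accept∈set)
end set {1,2,5} — state 1 in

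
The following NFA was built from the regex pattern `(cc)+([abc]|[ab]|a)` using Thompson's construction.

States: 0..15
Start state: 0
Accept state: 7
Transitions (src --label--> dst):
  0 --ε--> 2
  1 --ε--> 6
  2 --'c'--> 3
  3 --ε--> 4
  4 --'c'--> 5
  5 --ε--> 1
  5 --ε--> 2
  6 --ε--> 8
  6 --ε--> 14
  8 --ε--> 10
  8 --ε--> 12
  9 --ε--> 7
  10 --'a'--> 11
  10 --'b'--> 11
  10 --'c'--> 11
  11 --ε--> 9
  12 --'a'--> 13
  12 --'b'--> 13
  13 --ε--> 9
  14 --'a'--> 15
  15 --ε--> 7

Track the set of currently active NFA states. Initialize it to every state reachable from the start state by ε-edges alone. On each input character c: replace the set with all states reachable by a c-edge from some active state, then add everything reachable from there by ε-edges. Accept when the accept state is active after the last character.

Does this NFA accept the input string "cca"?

Answer: ACCEPT

Steps:
initial (ε-close {0}): {0,2}
'c' @ 1: {3,4}
'c' @ 2: {1,2,5,6,8,10,12,14}
'a' @ 3: {7,9,11,13,15}  [accepting]
after full input: {7,9,11,13,15}  (accept=7 in)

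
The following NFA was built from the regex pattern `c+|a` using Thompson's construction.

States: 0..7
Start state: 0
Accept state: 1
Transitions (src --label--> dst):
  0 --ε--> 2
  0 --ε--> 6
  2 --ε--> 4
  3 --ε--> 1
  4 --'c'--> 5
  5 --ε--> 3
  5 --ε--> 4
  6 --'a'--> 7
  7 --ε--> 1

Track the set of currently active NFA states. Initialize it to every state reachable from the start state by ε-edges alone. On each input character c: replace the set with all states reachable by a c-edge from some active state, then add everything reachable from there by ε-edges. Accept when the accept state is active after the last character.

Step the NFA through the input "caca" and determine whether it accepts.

S₀ = ε-closure({0}) = {0,2,4,6}
'c' @ 1: {1,3,4,5}  (accept∈set)
'a' @ 2: {}  — no active states
rest 'ca' ignored (set empty)
after full input: {}  (accept=1 not in)

Answer: REJECT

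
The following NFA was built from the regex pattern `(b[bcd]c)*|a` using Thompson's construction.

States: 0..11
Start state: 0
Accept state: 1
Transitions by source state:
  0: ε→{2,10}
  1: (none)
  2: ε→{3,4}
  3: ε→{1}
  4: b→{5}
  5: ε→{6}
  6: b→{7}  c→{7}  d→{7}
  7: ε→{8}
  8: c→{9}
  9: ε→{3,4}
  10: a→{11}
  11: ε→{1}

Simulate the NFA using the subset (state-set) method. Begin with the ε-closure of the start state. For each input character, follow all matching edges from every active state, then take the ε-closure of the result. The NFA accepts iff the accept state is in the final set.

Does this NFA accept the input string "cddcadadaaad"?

S₀ = ε-closure({0}) = {0,1,2,3,4,10}
'c' @ 1: {}  — state set empty
rest 'ddcadadaaad' ignored (set empty)
after full input: {}  (accept=1 not in)

Answer: REJECT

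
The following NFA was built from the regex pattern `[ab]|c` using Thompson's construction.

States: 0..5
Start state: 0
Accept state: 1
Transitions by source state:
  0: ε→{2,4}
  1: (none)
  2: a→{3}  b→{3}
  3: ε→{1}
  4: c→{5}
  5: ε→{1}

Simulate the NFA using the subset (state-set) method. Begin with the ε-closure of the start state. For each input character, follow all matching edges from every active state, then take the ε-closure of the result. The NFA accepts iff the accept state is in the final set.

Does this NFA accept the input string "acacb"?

start: ε-closure({0}) = {0,2,4}
'a' @ 1: {1,3}  (accept∈set)
'c' @ 2: {}  — dead — no transitions
rest 'acb' ignored (set empty)
end set {} — state 1 not in

Answer: REJECT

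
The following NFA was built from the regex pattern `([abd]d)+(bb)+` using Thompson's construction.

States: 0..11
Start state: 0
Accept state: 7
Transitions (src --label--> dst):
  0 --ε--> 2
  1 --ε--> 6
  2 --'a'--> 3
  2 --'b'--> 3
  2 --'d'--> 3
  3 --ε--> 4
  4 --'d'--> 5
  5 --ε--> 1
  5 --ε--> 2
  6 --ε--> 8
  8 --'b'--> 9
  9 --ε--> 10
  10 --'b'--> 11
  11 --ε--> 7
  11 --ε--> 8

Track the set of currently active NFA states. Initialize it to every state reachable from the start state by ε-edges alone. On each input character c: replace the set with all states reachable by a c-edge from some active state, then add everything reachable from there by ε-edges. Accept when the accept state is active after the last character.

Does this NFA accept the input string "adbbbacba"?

Answer: REJECT

Trace:
start: ε-closure({0}) = {0,2}
'a' @ 1: {3,4}
'd' @ 2: {1,2,5,6,8}
'b' @ 3: {3,4,9,10}
'b' @ 4: {7,8,11}  (accept∈set)
'b' @ 5: {9,10}
'a' @ 6: {}  — dead — no transitions
rest 'cba' ignored (set empty)
final: {}; accept 7 not in set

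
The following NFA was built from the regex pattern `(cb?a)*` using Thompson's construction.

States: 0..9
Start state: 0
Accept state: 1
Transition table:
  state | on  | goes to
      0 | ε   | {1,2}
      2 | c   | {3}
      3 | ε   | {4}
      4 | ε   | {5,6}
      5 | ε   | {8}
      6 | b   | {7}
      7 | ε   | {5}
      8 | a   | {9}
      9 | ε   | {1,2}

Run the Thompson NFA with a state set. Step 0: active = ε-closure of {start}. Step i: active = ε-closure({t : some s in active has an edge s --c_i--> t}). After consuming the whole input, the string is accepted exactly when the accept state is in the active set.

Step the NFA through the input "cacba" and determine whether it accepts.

Answer: ACCEPT

Steps:
S₀ = ε-closure({0}) = {0,1,2}
'c' @ 1: {3,4,5,6,8}
'a' @ 2: {1,2,9}  (accept∈set)
'c' @ 3: {3,4,5,6,8}
'b' @ 4: {5,7,8}
'a' @ 5: {1,2,9}  (accept∈set)
end set {1,2,9} — state 1 in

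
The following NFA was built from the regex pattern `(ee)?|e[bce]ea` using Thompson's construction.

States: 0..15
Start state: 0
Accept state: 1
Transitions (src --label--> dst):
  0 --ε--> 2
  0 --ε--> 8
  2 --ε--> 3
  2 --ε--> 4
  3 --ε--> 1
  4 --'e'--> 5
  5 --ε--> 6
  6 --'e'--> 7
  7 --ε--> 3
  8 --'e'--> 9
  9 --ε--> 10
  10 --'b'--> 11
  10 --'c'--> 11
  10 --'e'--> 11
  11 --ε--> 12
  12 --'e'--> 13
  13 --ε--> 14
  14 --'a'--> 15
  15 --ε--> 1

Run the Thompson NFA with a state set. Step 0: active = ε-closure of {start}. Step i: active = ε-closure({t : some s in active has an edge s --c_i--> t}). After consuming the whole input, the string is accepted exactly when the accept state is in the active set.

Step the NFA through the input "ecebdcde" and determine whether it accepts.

Answer: REJECT

Steps:
S₀ = ε-closure({0}) = {0,1,2,3,4,8}
'e' @ 1: {5,6,9,10}
'c' @ 2: {11,12}
'e' @ 3: {13,14}
'b' @ 4: {}  — dead — no transitions
rest 'dcde' ignored (set empty)
final: {}; accept 1 not in set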